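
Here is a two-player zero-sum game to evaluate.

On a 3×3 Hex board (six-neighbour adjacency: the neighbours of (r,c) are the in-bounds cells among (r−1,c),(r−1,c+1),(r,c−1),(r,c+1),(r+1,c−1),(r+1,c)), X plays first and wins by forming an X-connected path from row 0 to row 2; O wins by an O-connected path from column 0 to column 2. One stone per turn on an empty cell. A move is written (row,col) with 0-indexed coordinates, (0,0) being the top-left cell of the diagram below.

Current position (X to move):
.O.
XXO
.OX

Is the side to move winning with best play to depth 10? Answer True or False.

X winning at [.O./XXO/.OX]: True

ply 1, X at .O./XXO/.OX | (0,0)=-1→XO./XXO/.OX; (0,2)=-1→.OX/XXO/.OX; (2,0)=+1→.O./XXO/XOX*
ply 2, O at .O./XXO/XOX | (0,0)=-1→OO./XXO/XOX*; (0,2)=-1→.OO/XXO/XOX
ply 3, X at OO./XXO/XOX | (0,2)=+1→OOX/XXO/XOX*
ply 4: OOX/XXO/XOX is terminal -1 (O); from .O./XXO/.OX depth 10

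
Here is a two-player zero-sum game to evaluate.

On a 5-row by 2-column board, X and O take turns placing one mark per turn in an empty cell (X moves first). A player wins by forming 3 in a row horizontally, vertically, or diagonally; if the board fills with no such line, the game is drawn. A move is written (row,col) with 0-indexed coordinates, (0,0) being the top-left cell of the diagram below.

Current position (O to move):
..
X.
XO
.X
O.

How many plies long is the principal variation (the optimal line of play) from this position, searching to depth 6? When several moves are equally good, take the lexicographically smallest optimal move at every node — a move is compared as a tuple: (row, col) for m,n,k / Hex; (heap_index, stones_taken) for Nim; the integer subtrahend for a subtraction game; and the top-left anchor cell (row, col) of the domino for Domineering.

PV length from [../X./XO/.X/O.]: 2 plies

p1 O@[../X./XO/.X/O.]: (0,0)[O./X./XO/.X/O.]-1* (0,1)[.O/X./XO/.X/O.]-1 (1,1)[../XO/XO/.X/O.]-1 (3,0)[../X./XO/OX/O.]-1 (4,1)[../X./XO/.X/OO]-1
p2 X@[O./X./XO/.X/O.]: (0,1)[OX/X./XO/.X/O.]+0 (1,1)[O./XX/XO/.X/O.]+0 (3,0)[O./X./XO/XX/O.]+1* (4,1)[O./X./XO/.X/OX]+0
p3 O@[O./X./XO/XX/O.] terminal -1; root [../X./XO/.X/O.] d6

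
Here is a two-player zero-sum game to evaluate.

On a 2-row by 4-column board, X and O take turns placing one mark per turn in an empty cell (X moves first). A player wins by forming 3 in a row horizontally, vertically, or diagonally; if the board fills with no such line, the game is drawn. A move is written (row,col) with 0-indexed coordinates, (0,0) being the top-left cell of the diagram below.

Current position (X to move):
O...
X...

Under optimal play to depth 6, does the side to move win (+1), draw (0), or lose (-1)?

value(O.../X..., X) = 0

[O.../X...] X move#1: (0,1):+0/OX../X...*, (0,2):+0/O.X./X..., (0,3):+0/O..X/X..., (1,1):+0/O.../XX.., (1,2):+0/O.../X.X., (1,3):+0/O.../X..X
[OX../X...] O move#2: (0,2):+0/OXO./X...*, (0,3):+0/OX.O/X..., (1,1):+0/OX../XO.., (1,2):+0/OX../X.O., (1,3):+0/OX../X..O
[OXO./X...] X move#3: (0,3):+0/OXOX/X...*, (1,1):+0/OXO./XX.., (1,2):+0/OXO./X.X., (1,3):+0/OXO./X..X
[OXOX/X...] O move#4: (1,1):+0/OXOX/XO..*, (1,2):+0/OXOX/X.O., (1,3):+0/OXOX/X..O
[OXOX/XO..] X move#5: (1,2):+0/OXOX/XOX.*, (1,3):+0/OXOX/XO.X
[OXOX/XOX.] O move#6: (1,3):+0/OXOX/XOXO*
[OXOX/XOXO] end (terminal +0, X#7); searched O.../X... to 6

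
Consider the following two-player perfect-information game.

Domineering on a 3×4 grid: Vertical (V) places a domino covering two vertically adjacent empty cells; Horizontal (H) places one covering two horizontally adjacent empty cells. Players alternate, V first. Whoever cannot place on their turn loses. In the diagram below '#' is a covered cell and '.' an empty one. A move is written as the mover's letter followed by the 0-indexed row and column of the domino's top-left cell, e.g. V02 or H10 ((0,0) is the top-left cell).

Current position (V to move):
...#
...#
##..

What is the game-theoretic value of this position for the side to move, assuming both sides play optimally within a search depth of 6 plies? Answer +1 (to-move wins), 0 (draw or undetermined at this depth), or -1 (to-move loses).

value(...#/...#/##.., V) = +1

[...#/...#/##..] V move#1: V00:-1/#..#/#..#/##.., V01:+1/.#.#/.#.#/##..*, V02:-1/..##/..##/##.., V12:-1/...#/..##/###.
[.#.#/.#.#/##..] H move#2: H22:-1/.#.#/.#.#/####*
[.#.#/.#.#/####] V move#3: V00:+1/##.#/##.#/####*, V02:+1/.###/.###/####
[##.#/##.#/####] end (terminal -1, H#4); searched ...#/...#/##.. to 6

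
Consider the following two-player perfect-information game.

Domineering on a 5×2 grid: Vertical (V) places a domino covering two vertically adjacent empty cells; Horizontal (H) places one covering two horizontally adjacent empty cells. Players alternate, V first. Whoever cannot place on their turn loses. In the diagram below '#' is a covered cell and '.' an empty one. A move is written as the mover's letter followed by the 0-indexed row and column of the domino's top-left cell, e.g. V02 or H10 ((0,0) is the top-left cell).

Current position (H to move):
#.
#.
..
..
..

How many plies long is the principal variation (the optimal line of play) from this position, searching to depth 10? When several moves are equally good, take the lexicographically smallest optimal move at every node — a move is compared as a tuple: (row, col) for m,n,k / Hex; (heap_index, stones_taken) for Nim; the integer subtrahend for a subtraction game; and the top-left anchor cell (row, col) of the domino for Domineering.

[#./#./../../..] H move#1: H20:-1/#./#./##/../.., H30:+1/#./#./../##/..*, H40:-1/#./#./../../##
[#./#./../##/..] V move#2: V01:-1/##/##/../##/..*, V11:-1/#./##/.#/##/..
[##/##/../##/..] H move#3: H20:+1/##/##/##/##/..*, H40:+1/##/##/../##/##
[##/##/##/##/..] end (terminal -1, V#4); searched #./#./../../.. to 10

PV length from [#./#./../../..]: 3 plies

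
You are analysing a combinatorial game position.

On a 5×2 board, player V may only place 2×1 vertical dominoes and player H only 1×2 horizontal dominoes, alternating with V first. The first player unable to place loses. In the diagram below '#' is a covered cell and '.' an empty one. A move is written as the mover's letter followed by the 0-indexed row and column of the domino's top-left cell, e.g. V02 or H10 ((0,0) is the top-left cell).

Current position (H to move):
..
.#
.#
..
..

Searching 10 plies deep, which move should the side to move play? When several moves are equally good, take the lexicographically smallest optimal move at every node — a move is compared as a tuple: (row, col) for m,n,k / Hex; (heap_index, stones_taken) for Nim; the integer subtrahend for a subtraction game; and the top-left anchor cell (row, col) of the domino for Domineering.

p1 H@[../.#/.#/../..]: H00[##/.#/.#/../..]-1 H30[../.#/.#/##/..]+1* H40[../.#/.#/../##]+1
p2 V@[../.#/.#/##/..]: V00[#./##/.#/##/..]-1* V10[../##/##/##/..]-1
p3 H@[#./##/.#/##/..]: H40[#./##/.#/##/##]+1*
p4 V@[#./##/.#/##/##] terminal -1; root [../.#/.#/../..] d10

H's best at [../.#/.#/../..]: H30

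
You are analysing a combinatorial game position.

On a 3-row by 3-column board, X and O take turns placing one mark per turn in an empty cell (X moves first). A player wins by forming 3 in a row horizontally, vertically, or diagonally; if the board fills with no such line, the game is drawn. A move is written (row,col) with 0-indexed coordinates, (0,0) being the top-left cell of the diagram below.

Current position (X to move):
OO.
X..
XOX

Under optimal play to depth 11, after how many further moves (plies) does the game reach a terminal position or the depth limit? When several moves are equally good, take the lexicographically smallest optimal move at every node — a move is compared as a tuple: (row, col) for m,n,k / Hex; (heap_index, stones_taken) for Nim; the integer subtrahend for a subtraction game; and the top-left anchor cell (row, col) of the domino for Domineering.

PV length from [OO./X../XOX]: 2 plies

[OO./X../XOX] X move#1: (0,2):-1/OOX/X../XOX*, (1,1):-1/OO./XX./XOX, (1,2):-1/OO./X.X/XOX
[OOX/X../XOX] O move#2: (1,1):+1/OOX/XO./XOX*, (1,2):-1/OOX/X.O/XOX
[OOX/XO./XOX] end (terminal -1, X#3); searched OO./X../XOX to 11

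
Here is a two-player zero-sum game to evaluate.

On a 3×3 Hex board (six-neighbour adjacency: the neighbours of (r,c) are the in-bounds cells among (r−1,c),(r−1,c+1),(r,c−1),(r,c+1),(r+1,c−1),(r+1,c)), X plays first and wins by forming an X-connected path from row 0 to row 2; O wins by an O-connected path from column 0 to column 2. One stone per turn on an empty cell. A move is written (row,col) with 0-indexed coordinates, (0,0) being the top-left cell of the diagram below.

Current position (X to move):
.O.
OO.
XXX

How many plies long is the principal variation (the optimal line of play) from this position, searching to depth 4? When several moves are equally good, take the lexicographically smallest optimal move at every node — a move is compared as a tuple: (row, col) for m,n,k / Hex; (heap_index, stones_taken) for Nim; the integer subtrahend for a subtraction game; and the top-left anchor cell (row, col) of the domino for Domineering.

PV length from [.O./OO./XXX]: 2 plies

p1 X@[.O./OO./XXX]: (0,0)[XO./OO./XXX]-1* (0,2)[.OX/OO./XXX]-1 (1,2)[.O./OOX/XXX]-1
p2 O@[XO./OO./XXX]: (0,2)[XOO/OO./XXX]+1* (1,2)[XO./OOO/XXX]+1
p3 X@[XOO/OO./XXX] terminal -1; root [.O./OO./XXX] d4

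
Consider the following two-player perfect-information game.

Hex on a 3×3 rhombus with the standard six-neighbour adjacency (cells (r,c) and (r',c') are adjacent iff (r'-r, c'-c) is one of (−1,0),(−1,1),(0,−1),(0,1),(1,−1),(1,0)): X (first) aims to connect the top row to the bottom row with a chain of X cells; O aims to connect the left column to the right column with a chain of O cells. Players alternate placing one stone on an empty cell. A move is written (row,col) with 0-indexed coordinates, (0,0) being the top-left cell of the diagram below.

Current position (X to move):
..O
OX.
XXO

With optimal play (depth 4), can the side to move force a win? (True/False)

X winning at [..O/OX./XXO]: True

[..O/OX./XXO] X move#1: (0,0):-1/X.O/OX./XXO, (0,1):+1/.XO/OX./XXO*, (1,2):-1/..O/OXX/XXO
[.XO/OX./XXO] end (terminal -1, O#2); searched ..O/OX./XXO to 4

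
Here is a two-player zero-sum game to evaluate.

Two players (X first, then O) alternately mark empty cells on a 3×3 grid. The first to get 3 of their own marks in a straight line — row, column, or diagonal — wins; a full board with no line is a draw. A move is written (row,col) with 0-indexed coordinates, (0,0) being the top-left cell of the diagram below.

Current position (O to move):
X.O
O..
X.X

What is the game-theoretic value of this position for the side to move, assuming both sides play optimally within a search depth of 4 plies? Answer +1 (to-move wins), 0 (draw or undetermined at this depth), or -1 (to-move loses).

value(X.O/O../X.X, O) = -1

[X.O/O../X.X] O move#1: (0,1):-1/XOO/O../X.X*, (1,1):-1/X.O/OO./X.X, (1,2):-1/X.O/O.O/X.X, (2,1):-1/X.O/O../XOX
[XOO/O../X.X] X move#2: (1,1):+1/XOO/OX./X.X*, (1,2):+1/XOO/O.X/X.X, (2,1):+1/XOO/O../XXX
[XOO/OX./X.X] end (terminal -1, O#3); searched X.O/O../X.X to 4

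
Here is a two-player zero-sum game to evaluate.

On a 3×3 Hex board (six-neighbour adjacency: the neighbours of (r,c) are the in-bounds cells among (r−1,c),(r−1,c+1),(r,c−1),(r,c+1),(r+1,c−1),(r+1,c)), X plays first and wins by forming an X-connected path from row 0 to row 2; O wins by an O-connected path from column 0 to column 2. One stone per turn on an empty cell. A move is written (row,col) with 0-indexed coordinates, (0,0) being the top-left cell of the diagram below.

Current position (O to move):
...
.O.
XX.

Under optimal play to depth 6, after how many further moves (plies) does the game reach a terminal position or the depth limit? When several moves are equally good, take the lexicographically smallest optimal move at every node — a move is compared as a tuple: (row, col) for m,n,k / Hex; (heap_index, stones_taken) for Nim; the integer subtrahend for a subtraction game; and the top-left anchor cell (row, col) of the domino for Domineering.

[.../.O./XX.] O move#1: (0,0):+1/O../.O./XX.*, (0,1):+1/.O./.O./XX., (0,2):-1/..O/.O./XX., (1,0):+1/.../OO./XX., (1,2):-1/.../.OO/XX., (2,2):-1/.../.O./XXO
[O../.O./XX.] X move#2: (0,1):-1/OX./.O./XX.*, (0,2):-1/O.X/.O./XX., (1,0):-1/O../XO./XX., (1,2):-1/O../.OX/XX., (2,2):-1/O../.O./XXX
[OX./.O./XX.] O move#3: (0,2):-1/OXO/.O./XX., (1,0):+1/OX./OO./XX.*, (1,2):-1/OX./.OO/XX., (2,2):-1/OX./.O./XXO
[OX./OO./XX.] X move#4: (0,2):-1/OXX/OO./XX.*, (1,2):-1/OX./OOX/XX., (2,2):-1/OX./OO./XXX
[OXX/OO./XX.] O move#5: (1,2):+1/OXX/OOO/XX.*, (2,2):-1/OXX/OO./XXO
[OXX/OOO/XX.] end (terminal -1, X#6); searched .../.O./XX. to 6

PV length from [.../.O./XX.]: 5 plies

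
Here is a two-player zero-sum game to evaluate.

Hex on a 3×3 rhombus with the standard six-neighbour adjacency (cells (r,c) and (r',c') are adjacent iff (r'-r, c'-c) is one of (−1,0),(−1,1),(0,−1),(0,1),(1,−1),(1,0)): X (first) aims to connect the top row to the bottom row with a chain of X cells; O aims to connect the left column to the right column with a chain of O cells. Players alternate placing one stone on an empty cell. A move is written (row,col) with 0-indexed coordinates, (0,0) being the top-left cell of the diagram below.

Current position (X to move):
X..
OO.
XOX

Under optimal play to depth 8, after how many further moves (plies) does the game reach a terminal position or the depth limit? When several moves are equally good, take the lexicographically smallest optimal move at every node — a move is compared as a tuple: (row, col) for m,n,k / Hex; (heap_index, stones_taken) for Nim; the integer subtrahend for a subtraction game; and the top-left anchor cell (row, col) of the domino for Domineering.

PV length from [X../OO./XOX]: 2 plies

p1 X@[X../OO./XOX]: (0,1)[XX./OO./XOX]-1* (0,2)[X.X/OO./XOX]-1 (1,2)[X../OOX/XOX]-1
p2 O@[XX./OO./XOX]: (0,2)[XXO/OO./XOX]+1* (1,2)[XX./OOO/XOX]+1
p3 X@[XXO/OO./XOX] terminal -1; root [X../OO./XOX] d8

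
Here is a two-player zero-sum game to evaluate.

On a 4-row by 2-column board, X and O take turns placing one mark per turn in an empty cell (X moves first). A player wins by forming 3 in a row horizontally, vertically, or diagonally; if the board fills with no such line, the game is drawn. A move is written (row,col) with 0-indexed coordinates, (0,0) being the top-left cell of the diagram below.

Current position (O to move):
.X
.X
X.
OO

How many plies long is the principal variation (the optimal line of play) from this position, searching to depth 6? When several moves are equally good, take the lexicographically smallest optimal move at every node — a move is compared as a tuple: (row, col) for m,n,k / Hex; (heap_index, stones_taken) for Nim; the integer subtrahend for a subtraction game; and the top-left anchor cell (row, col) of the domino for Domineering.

p1 O@[.X/.X/X./OO]: (0,0)[OX/.X/X./OO]-1 (1,0)[.X/OX/X./OO]-1 (2,1)[.X/.X/XO/OO]+0*
p2 X@[.X/.X/XO/OO]: (0,0)[XX/.X/XO/OO]+0* (1,0)[.X/XX/XO/OO]+0
p3 O@[XX/.X/XO/OO]: (1,0)[XX/OX/XO/OO]+0*
p4 X@[XX/OX/XO/OO] terminal +0; root [.X/.X/X./OO] d6

PV length from [.X/.X/X./OO]: 3 plies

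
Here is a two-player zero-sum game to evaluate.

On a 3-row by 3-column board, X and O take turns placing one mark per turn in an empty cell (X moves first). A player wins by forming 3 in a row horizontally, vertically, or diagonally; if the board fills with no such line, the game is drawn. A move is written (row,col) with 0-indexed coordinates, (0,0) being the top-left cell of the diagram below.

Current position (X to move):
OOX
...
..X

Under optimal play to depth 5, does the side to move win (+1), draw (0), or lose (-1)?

value(OOX/.../..X, X) = +1

p1 X@[OOX/.../..X]: (1,0)[OOX/X../..X]+1* (1,1)[OOX/.X./..X]+1 (1,2)[OOX/..X/..X]+1 (2,0)[OOX/.../X.X]+1 (2,1)[OOX/.../.XX]+1
p2 O@[OOX/X../..X]: (1,1)[OOX/XO./..X]-1* (1,2)[OOX/X.O/..X]-1 (2,0)[OOX/X../O.X]-1 (2,1)[OOX/X../.OX]-1
p3 X@[OOX/XO./..X]: (1,2)[OOX/XOX/..X]+1* (2,0)[OOX/XO./X.X]-1 (2,1)[OOX/XO./.XX]+1
p4 O@[OOX/XOX/..X] terminal -1; root [OOX/.../..X] d5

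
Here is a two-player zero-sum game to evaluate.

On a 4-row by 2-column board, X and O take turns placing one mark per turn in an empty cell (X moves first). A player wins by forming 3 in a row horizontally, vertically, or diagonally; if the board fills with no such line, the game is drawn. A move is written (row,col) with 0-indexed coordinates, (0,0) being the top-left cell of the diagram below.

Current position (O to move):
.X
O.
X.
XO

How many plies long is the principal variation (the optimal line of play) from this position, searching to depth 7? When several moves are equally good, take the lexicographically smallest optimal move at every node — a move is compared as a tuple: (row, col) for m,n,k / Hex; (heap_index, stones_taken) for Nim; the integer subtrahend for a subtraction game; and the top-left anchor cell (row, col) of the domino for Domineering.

PV length from [.X/O./X./XO]: 3 plies

p1 O@[.X/O./X./XO]: (0,0)[OX/O./X./XO]+0* (1,1)[.X/OO/X./XO]+0 (2,1)[.X/O./XO/XO]+0
p2 X@[OX/O./X./XO]: (1,1)[OX/OX/X./XO]+0* (2,1)[OX/O./XX/XO]+0
p3 O@[OX/OX/X./XO]: (2,1)[OX/OX/XO/XO]+0*
p4 X@[OX/OX/XO/XO] terminal +0; root [.X/O./X./XO] d7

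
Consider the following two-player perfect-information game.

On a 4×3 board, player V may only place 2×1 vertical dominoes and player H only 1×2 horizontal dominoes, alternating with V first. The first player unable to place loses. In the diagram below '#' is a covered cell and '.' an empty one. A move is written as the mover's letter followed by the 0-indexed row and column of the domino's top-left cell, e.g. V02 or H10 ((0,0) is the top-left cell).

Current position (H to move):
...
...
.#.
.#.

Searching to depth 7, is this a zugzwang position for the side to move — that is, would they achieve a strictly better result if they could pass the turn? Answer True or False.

zugzwang(.../.../.#./.#., H) = False

p1 H@[.../.../.#./.#.]: H00[##./.../.#./.#.]-1* H01[.##/.../.#./.#.]-1 H10[.../##./.#./.#.]-1 H11[.../.##/.#./.#.]-1
p2 V@[##./.../.#./.#.]: V02[###/..#/.#./.#.]+1* V10[##./#../##./.#.]+1 V12[##./..#/.##/.#.]+1 V20[##./.../##./##.]+1 V22[##./.../.##/.##]+1
p3 H@[###/..#/.#./.#.]: H10[###/###/.#./.#.]-1*
p4 V@[###/###/.#./.#.]: V20[###/###/##./##.]+1* V22[###/###/.##/.##]+1
p5 H@[###/###/##./##.] terminal -1; root [.../.../.#./.#.] d7
if H skipped the turn, V would face:
~ p1 V@[.../.../.#./.#.]: V00[#../#../.#./.#.]+1* V01[.#./.#./.#./.#.]+1 V02[..#/..#/.#./.#.]+1 V10[.../#../##./.#.]-1 V12[.../..#/.##/.#.]-1 V20[.../.../##./##.]+1 V22[.../.../.##/.##]+1
~ p2 H@[#../#../.#./.#.]: H01[###/#../.#./.#.]-1* H11[#../###/.#./.#.]-1
~ p3 V@[###/#../.#./.#.]: V12[###/#.#/.##/.#.]+1* V20[###/#../##./##.]+1 V22[###/#../.##/.##]+1
~ p4 H@[###/#.#/.##/.#.] terminal -1; root [.../.../.#./.#.] d7
compare (H): move=-1 vs pass=-1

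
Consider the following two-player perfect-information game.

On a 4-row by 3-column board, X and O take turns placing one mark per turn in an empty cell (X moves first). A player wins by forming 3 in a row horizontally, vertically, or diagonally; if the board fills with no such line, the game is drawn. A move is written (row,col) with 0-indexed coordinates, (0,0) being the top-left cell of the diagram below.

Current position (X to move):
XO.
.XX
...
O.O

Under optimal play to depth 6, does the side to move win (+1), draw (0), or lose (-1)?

value(XO./.XX/.../O.O, X) = +1

ply 1, X at XO./.XX/.../O.O | (0,2)=-1→XOX/.XX/.../O.O; (1,0)=+1→XO./XXX/.../O.O*; (2,0)=-1→XO./.XX/X../O.O; (2,1)=-1→XO./.XX/.X./O.O; (2,2)=+1→XO./.XX/..X/O.O; (3,1)=+1→XO./.XX/.../OXO
ply 2: XO./XXX/.../O.O is terminal -1 (O); from XO./.XX/.../O.O depth 6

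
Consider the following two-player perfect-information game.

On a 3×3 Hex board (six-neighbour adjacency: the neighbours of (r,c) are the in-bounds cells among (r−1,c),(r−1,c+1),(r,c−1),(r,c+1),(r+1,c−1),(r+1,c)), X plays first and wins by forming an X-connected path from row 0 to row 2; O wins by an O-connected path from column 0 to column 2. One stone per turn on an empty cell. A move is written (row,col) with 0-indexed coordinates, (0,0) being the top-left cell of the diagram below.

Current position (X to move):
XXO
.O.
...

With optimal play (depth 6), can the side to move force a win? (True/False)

[XXO/.O./...] X move#1: (1,0):-1/XXO/XO./...*, (1,2):-1/XXO/.OX/..., (2,0):-1/XXO/.O./X.., (2,1):-1/XXO/.O./.X., (2,2):-1/XXO/.O./..X
[XXO/XO./...] O move#2: (1,2):-1/XXO/XOO/..., (2,0):+1/XXO/XO./O..*, (2,1):-1/XXO/XO./.O., (2,2):-1/XXO/XO./..O
[XXO/XO./O..] end (terminal -1, X#3); searched XXO/.O./... to 6

X winning at [XXO/.O./...]: False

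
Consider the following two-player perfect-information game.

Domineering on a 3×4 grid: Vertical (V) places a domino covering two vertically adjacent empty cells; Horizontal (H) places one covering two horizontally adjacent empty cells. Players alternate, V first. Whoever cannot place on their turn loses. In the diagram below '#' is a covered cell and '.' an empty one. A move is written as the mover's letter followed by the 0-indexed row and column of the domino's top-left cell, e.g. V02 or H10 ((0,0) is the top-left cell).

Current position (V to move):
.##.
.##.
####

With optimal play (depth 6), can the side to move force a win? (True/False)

V winning at [.##./.##./####]: True

ply 1, V at .##./.##./#### | V00=+1→###./###./####*; V03=+1→.###/.###/####
ply 2: ###./###./#### is terminal -1 (H); from .##./.##./#### depth 6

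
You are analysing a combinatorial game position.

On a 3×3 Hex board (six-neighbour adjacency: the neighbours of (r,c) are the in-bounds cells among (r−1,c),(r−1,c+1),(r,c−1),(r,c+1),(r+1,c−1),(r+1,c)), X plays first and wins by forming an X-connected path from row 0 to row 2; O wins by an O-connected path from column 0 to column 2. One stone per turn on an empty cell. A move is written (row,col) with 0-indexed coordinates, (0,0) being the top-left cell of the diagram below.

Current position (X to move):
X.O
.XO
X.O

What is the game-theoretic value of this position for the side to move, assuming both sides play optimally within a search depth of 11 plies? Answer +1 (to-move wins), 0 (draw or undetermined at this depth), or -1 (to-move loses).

ply 1, X at X.O/.XO/X.O | (0,1)=+1→XXO/.XO/X.O*; (1,0)=+1→X.O/XXO/X.O; (2,1)=+1→X.O/.XO/XXO
ply 2: XXO/.XO/X.O is terminal -1 (O); from X.O/.XO/X.O depth 11

value(X.O/.XO/X.O, X) = +1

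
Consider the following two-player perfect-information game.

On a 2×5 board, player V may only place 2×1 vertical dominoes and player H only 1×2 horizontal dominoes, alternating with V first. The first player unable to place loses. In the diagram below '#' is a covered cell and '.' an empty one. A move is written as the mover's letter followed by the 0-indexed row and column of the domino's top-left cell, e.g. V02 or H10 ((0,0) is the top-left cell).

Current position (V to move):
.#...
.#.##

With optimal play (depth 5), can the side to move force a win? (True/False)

[.#.../.#.##] V move#1: V00:-1/##.../##.##, V02:+1/.##../.####*
[.##../.####] H move#2: H03:-1/.####/.####*
[.####/.####] V move#3: V00:+1/#####/#####*
[#####/#####] end (terminal -1, H#4); searched .#.../.#.## to 5

V winning at [.#.../.#.##]: True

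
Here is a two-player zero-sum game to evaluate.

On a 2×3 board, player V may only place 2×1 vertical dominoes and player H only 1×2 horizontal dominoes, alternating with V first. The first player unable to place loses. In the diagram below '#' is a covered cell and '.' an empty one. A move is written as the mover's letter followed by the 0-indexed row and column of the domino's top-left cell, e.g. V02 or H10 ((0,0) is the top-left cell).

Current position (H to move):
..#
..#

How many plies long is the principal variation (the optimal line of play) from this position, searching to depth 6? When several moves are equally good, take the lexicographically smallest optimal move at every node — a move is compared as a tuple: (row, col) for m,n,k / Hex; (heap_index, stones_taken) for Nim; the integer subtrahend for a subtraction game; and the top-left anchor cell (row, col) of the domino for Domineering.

PV length from [..#/..#]: 1 ply

[..#/..#] H move#1: H00:+1/###/..#*, H10:+1/..#/###
[###/..#] end (terminal -1, V#2); searched ..#/..# to 6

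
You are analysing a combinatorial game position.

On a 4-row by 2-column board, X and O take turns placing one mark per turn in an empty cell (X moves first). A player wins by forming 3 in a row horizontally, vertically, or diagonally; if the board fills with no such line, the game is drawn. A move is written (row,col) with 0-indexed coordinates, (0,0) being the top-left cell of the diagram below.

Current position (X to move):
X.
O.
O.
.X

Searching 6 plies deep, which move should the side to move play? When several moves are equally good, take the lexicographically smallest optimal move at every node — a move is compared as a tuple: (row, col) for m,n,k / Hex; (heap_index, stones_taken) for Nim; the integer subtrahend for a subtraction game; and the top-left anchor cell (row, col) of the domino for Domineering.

ply 1, X at X./O./O./.X | (0,1)=-1→XX/O./O./.X; (1,1)=-1→X./OX/O./.X; (2,1)=-1→X./O./OX/.X; (3,0)=+0→X./O./O./XX*
ply 2, O at X./O./O./XX | (0,1)=+0→XO/O./O./XX*; (1,1)=+0→X./OO/O./XX; (2,1)=+0→X./O./OO/XX
ply 3, X at XO/O./O./XX | (1,1)=+0→XO/OX/O./XX*; (2,1)=+0→XO/O./OX/XX
ply 4, O at XO/OX/O./XX | (2,1)=+0→XO/OX/OO/XX*
ply 5: XO/OX/OO/XX is terminal +0 (X); from X./O./O./.X depth 6

X's best at [X./O./O./.X]: (3,0)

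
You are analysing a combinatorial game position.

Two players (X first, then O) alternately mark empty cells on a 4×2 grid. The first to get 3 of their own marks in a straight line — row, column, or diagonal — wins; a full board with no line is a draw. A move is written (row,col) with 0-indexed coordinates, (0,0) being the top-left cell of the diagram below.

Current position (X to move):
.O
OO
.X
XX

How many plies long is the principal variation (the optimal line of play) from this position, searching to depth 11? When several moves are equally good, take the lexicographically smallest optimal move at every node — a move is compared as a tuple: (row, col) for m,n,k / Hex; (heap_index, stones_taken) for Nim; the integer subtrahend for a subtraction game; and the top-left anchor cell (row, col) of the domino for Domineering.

ply 1, X at .O/OO/.X/XX | (0,0)=+0→XO/OO/.X/XX*; (2,0)=+0→.O/OO/XX/XX
ply 2, O at XO/OO/.X/XX | (2,0)=+0→XO/OO/OX/XX*
ply 3: XO/OO/OX/XX is terminal +0 (X); from .O/OO/.X/XX depth 11

PV length from [.O/OO/.X/XX]: 2 plies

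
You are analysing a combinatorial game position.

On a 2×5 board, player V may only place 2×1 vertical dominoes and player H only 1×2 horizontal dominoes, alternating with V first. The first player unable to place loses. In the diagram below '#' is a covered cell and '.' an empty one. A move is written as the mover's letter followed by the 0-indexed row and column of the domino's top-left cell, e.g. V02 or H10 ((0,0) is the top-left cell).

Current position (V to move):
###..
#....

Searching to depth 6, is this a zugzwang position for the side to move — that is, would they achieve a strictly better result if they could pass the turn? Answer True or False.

[###../#....] V move#1: V03:+1/####./#..#.*, V04:-1/###.#/#...#
[####./#..#.] H move#2: H11:-1/####./####.*
[####./####.] V move#3: V04:+1/#####/#####*
[#####/#####] end (terminal -1, H#4); searched ###../#.... to 6
suppose V passes — search the same position with H to move:
pass> [###../#....] H move#1: H03:+1/#####/#....*, H11:-1/###../###.., H12:-1/###../#.##., H13:+1/###../#..##
pass> [#####/#....] end (terminal -1, V#2); searched ###../#.... to 6
for V: play +1, pass -1

zugzwang(###../#...., V) = False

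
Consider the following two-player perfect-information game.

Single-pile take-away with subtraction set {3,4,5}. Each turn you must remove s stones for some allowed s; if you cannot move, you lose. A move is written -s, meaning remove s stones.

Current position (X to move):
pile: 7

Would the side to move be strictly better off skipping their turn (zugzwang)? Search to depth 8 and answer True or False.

zugzwang(7, X) = False

ply 1, X at 7 | -3=-1→4; -4=-1→3; -5=+1→2*
ply 2: 2 is terminal -1 (O); from 7 depth 8
suppose X passes — search the same position with O to move:
pass> ply 1, O at 7 | -3=-1→4; -4=-1→3; -5=+1→2*
pass> ply 2: 2 is terminal -1 (X); from 7 depth 8
for X: play +1, pass -1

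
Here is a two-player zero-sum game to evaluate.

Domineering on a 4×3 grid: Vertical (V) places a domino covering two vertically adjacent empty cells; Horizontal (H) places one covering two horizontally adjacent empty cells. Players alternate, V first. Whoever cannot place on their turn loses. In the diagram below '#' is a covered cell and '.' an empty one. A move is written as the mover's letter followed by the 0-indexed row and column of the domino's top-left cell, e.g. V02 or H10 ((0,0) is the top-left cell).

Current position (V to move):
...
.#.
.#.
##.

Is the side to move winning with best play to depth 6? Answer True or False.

[.../.#./.#./##.] V move#1: V00:+1/#../##./.#./##.*, V02:+1/..#/.##/.#./##., V10:+1/.../##./##./##., V12:+1/.../.##/.##/##., V22:+1/.../.#./.##/###
[#../##./.#./##.] H move#2: H01:-1/###/##./.#./##.*
[###/##./.#./##.] V move#3: V12:+1/###/###/.##/##.*, V22:+1/###/##./.##/###
[###/###/.##/##.] end (terminal -1, H#4); searched .../.#./.#./##. to 6

V winning at [.../.#./.#./##.]: True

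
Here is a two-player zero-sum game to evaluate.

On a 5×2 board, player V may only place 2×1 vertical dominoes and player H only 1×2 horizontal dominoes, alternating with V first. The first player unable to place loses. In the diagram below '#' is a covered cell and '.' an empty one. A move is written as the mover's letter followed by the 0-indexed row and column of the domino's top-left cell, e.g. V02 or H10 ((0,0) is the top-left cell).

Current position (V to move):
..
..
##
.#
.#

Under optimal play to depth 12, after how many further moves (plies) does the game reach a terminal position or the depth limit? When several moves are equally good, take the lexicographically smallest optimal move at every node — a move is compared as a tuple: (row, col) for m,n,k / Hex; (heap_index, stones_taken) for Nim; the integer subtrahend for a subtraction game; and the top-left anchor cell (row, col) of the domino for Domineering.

PV length from [../../##/.#/.#]: 1 ply

ply 1, V at ../../##/.#/.# | V00=+1→#./#./##/.#/.#*; V01=+1→.#/.#/##/.#/.#; V30=-1→../../##/##/##
ply 2: #./#./##/.#/.# is terminal -1 (H); from ../../##/.#/.# depth 12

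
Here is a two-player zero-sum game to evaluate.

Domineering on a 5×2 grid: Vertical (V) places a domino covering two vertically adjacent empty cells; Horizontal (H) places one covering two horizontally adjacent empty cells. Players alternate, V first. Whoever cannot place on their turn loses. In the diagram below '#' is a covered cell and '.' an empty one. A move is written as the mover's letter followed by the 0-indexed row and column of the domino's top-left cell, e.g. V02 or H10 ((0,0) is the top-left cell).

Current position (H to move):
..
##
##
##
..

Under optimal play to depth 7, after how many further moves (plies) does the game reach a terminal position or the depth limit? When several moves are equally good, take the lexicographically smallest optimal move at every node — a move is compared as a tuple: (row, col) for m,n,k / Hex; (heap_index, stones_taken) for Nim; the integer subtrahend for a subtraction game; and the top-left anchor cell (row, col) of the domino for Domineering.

ply 1, H at ../##/##/##/.. | H00=+1→##/##/##/##/..*; H40=+1→../##/##/##/##
ply 2: ##/##/##/##/.. is terminal -1 (V); from ../##/##/##/.. depth 7

PV length from [../##/##/##/..]: 1 ply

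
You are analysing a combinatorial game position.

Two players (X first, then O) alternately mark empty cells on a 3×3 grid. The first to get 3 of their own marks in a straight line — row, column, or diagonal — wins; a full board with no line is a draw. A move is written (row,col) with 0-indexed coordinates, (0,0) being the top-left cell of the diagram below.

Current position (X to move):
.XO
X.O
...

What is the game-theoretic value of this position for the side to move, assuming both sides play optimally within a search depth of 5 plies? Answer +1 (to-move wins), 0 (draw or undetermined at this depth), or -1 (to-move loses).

ply 1, X at .XO/X.O/... | (0,0)=-1→XXO/X.O/...; (1,1)=-1→.XO/XXO/...; (2,0)=-1→.XO/X.O/X..; (2,1)=-1→.XO/X.O/.X.; (2,2)=+1→.XO/X.O/..X*
ply 2, O at .XO/X.O/..X | (0,0)=-1→OXO/X.O/..X*; (1,1)=-1→.XO/XOO/..X; (2,0)=-1→.XO/X.O/O.X; (2,1)=-1→.XO/X.O/.OX
ply 3, X at OXO/X.O/..X | (1,1)=+0→OXO/XXO/..X; (2,0)=+0→OXO/X.O/X.X; (2,1)=+1→OXO/X.O/.XX*
ply 4, O at OXO/X.O/.XX | (1,1)=-1→OXO/XOO/.XX*; (2,0)=-1→OXO/X.O/OXX
ply 5, X at OXO/XOO/.XX | (2,0)=+1→OXO/XOO/XXX*
ply 6: OXO/XOO/XXX is terminal -1 (O); from .XO/X.O/... depth 5

value(.XO/X.O/..., X) = +1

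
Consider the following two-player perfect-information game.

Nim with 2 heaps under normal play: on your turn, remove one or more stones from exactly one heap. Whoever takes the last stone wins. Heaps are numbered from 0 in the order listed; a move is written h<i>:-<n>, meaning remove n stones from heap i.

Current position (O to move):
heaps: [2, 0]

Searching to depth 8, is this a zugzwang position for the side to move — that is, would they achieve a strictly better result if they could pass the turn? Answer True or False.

ply 1, O at (2,0) | h0:-1=-1→(1,0); h0:-2=+1→(0,0)*
ply 2: (0,0) is terminal -1 (X); from (2,0) depth 8
if O skipped the turn, X would face:
~ ply 1, X at (2,0) | h0:-1=-1→(1,0); h0:-2=+1→(0,0)*
~ ply 2: (0,0) is terminal -1 (O); from (2,0) depth 8
compare (O): move=+1 vs pass=-1

zugzwang((2,0), O) = False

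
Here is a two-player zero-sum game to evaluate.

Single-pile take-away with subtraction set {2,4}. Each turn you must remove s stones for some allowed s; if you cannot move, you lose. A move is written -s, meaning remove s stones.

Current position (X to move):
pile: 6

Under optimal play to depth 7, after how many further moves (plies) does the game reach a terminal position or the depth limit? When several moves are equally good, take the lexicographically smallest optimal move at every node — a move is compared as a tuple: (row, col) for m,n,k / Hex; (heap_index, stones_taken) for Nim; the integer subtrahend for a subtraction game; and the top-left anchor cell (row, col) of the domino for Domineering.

PV length from [6]: 2 plies

ply 1, X at 6 | -2=-1→4*; -4=-1→2
ply 2, O at 4 | -2=-1→2; -4=+1→0*
ply 3: 0 is terminal -1 (X); from 6 depth 7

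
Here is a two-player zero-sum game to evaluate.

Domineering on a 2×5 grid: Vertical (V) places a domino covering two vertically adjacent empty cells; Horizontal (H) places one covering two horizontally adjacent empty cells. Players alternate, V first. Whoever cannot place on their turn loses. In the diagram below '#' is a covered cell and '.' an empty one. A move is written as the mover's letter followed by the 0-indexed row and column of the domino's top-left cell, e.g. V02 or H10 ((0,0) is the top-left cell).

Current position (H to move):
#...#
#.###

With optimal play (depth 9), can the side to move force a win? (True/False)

H winning at [#...#/#.###]: True

p1 H@[#...#/#.###]: H01[###.#/#.###]+1* H02[#.###/#.###]-1
p2 V@[###.#/#.###] terminal -1; root [#...#/#.###] d9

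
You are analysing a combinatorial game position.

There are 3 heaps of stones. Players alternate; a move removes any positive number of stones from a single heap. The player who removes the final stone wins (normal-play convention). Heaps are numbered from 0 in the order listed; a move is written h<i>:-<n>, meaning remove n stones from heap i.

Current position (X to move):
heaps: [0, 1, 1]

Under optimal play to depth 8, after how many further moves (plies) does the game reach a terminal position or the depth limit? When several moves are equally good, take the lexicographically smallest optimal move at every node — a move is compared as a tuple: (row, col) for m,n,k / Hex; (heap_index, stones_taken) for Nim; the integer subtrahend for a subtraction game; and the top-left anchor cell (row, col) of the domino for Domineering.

PV length from [(0,1,1)]: 2 plies

p1 X@[(0,1,1)]: h1:-1[(0,0,1)]-1* h2:-1[(0,1,0)]-1
p2 O@[(0,0,1)]: h2:-1[(0,0,0)]+1*
p3 X@[(0,0,0)] terminal -1; root [(0,1,1)] d8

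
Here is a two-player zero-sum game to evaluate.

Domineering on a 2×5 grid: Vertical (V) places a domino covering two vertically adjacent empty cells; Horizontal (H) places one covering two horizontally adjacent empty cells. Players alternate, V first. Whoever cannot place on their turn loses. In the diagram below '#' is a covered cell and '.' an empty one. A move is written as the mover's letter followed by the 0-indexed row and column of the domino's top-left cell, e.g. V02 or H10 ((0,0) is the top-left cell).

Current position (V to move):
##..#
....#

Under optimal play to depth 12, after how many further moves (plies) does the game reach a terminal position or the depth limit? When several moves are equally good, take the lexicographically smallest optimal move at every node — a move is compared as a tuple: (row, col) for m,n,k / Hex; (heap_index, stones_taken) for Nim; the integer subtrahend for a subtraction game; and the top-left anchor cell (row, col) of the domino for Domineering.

ply 1, V at ##..#/....# | V02=+1→###.#/..#.#*; V03=-1→##.##/...##
ply 2, H at ###.#/..#.# | H10=-1→###.#/###.#*
ply 3, V at ###.#/###.# | V03=+1→#####/#####*
ply 4: #####/##### is terminal -1 (H); from ##..#/....# depth 12

PV length from [##..#/....#]: 3 plies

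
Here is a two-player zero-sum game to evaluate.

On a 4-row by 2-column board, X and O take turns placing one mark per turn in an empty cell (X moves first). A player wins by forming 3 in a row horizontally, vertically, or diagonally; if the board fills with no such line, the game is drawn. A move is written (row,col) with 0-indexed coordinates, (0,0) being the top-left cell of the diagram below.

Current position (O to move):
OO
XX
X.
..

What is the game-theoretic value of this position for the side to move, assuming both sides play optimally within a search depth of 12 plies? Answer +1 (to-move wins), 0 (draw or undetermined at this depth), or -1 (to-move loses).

value(OO/XX/X./.., O) = 0

ply 1, O at OO/XX/X./.. | (2,1)=-1→OO/XX/XO/..; (3,0)=+0→OO/XX/X./O.*; (3,1)=-1→OO/XX/X./.O
ply 2, X at OO/XX/X./O. | (2,1)=+0→OO/XX/XX/O.*; (3,1)=+0→OO/XX/X./OX
ply 3, O at OO/XX/XX/O. | (3,1)=+0→OO/XX/XX/OO*
ply 4: OO/XX/XX/OO is terminal +0 (X); from OO/XX/X./.. depth 12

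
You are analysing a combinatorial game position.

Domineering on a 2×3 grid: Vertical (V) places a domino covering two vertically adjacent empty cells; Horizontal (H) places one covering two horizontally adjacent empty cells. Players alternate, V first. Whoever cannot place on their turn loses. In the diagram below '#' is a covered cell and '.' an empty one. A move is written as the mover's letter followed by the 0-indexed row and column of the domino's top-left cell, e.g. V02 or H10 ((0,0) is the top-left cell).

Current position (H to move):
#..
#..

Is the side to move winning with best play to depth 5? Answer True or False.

ply 1, H at #../#.. | H01=+1→###/#..*; H11=+1→#../###
ply 2: ###/#.. is terminal -1 (V); from #../#.. depth 5

H winning at [#../#..]: True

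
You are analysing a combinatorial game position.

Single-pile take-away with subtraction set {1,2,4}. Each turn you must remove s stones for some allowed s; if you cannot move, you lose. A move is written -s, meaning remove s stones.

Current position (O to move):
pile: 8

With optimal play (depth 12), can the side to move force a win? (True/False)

O winning at [8]: True

[8] O move#1: -1:-1/7, -2:+1/6*, -4:-1/4
[6] X move#2: -1:-1/5*, -2:-1/4, -4:-1/2
[5] O move#3: -1:-1/4, -2:+1/3*, -4:-1/1
[3] X move#4: -1:-1/2*, -2:-1/1
[2] O move#5: -1:-1/1, -2:+1/0*
[0] end (terminal -1, X#6); searched 8 to 12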